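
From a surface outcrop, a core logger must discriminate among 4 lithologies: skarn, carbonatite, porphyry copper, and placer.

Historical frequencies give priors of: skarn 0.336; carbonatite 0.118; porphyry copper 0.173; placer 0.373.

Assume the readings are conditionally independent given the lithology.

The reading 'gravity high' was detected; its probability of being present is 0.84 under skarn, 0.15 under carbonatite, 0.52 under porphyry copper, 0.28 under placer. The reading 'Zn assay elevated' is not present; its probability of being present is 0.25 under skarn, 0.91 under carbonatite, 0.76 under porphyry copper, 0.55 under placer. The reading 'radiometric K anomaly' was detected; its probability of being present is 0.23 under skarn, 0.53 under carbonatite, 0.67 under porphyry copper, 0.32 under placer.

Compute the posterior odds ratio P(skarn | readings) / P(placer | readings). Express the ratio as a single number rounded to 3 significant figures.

The normalizing constant cancels in an odds ratio, so compute prior × likelihood for the two hypotheses only (using 1 − P(present | H) for each absent reading):
  skarn: 0.336 × 0.84 × (1 − 0.25) × 0.23 = 0.048686
  placer: 0.373 × 0.28 × (1 − 0.55) × 0.32 = 0.015039
Posterior odds = 0.048686 / 0.015039 ≈ 3.24.

3.24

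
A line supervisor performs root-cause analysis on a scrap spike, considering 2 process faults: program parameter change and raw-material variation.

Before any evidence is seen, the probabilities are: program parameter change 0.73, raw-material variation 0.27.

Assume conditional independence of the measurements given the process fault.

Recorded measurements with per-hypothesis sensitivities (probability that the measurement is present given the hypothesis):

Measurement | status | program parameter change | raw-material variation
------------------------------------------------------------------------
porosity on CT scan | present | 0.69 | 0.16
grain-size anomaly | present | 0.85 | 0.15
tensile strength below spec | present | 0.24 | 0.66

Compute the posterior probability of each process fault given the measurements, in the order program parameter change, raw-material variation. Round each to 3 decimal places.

0.960, 0.040

Multiply each prior by the joint likelihood of the measurement pattern:
  program parameter change: 0.73 × 0.69 × 0.85 × 0.24 = 0.10275
  raw-material variation: 0.27 × 0.16 × 0.15 × 0.66 = 0.0042768
Marginal likelihood of the evidence = 0.10703.
P(program parameter change | evidence) = 0.10275 / 0.10703 ≈ 0.960
P(raw-material variation | evidence) = 0.0042768 / 0.10703 ≈ 0.040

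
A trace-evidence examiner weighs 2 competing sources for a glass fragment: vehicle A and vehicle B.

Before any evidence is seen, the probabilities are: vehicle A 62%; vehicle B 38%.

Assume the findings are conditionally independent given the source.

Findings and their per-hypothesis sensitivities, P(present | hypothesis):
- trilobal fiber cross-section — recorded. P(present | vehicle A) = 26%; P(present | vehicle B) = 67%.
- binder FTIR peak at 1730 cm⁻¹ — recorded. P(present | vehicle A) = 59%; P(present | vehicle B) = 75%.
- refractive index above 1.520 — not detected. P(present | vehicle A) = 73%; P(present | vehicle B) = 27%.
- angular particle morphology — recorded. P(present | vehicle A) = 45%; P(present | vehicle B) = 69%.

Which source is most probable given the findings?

Multiply each prior by the joint likelihood of the evidence pattern (using 1 − P(present | H) for each absent finding):
  vehicle A: 0.62 × 0.26 × 0.59 × (1 − 0.73) × 0.45 = 0.011556
  vehicle B: 0.38 × 0.67 × 0.75 × (1 − 0.27) × 0.69 = 0.096182
Marginal likelihood of the evidence = 0.10774.
P(vehicle A | evidence) ≈ 0.011556 / 0.10774 ≈ 0.107
P(vehicle B | evidence) ≈ 0.096182 / 0.10774 ≈ 0.893
The largest is 0.893, so vehicle B is most probable.

vehicle B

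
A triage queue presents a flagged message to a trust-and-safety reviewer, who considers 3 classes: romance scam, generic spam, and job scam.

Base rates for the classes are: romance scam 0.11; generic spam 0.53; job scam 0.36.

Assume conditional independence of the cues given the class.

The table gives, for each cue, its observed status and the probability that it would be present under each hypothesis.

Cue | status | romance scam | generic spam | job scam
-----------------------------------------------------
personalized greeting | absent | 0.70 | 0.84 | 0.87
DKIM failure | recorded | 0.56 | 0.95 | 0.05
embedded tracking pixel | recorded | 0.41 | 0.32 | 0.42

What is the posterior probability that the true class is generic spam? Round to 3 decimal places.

By Bayes' rule with conditional independence, the unnormalized weight for each hypothesis is prior × ∏ likelihoods (using 1 − P(present | H) for each absent cue):
  romance scam: 0.11 × (1 − 0.70) × 0.56 × 0.41 = 0.0075768
  generic spam: 0.53 × (1 − 0.84) × 0.95 × 0.32 = 0.025779
  job scam: 0.36 × (1 − 0.87) × 0.05 × 0.42 = 0.0009828
The unnormalized weights sum to 0.034339.
P(generic spam | evidence) = 0.025779 / 0.034339 ≈ 0.751.

0.751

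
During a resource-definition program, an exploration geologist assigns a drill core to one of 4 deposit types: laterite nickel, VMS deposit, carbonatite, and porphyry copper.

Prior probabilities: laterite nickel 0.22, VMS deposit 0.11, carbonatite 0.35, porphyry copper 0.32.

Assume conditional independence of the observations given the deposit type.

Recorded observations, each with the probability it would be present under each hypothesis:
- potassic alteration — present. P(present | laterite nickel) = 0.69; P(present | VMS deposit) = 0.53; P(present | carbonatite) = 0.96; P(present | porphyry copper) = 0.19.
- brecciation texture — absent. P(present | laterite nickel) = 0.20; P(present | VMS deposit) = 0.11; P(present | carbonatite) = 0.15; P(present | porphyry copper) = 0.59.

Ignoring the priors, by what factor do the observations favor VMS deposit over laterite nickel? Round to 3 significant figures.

0.855

The Bayes factor is the ratio of the joint likelihoods of the evidence pattern under the two hypotheses (using 1 − P(present | H) for each absent observation).
  VMS deposit: 0.53 × (1 − 0.11) = 0.4717
  laterite nickel: 0.69 × (1 − 0.20) = 0.552
Bayes factor = 0.4717 / 0.552 ≈ 0.855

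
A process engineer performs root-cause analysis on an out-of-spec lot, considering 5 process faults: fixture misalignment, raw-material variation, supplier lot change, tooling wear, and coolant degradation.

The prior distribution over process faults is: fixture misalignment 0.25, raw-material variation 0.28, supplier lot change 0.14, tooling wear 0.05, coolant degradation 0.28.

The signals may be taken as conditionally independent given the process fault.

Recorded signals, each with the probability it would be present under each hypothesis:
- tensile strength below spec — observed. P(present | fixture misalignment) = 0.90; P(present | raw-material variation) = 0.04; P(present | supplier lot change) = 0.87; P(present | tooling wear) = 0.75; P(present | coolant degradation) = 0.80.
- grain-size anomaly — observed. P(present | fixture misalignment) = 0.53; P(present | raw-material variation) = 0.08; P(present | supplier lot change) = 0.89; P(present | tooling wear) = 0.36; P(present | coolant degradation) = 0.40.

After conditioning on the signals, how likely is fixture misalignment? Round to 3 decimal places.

0.360

Multiply each prior by the joint likelihood of the signal pattern:
  fixture misalignment: 0.25 × 0.90 × 0.53 = 0.11925
  raw-material variation: 0.28 × 0.04 × 0.08 = 0.000896
  supplier lot change: 0.14 × 0.87 × 0.89 = 0.1084
  tooling wear: 0.05 × 0.75 × 0.36 = 0.0135
  coolant degradation: 0.28 × 0.80 × 0.40 = 0.0896
Marginal likelihood of the evidence = 0.33165.
P(fixture misalignment | evidence) = 0.11925 / 0.33165 ≈ 0.360.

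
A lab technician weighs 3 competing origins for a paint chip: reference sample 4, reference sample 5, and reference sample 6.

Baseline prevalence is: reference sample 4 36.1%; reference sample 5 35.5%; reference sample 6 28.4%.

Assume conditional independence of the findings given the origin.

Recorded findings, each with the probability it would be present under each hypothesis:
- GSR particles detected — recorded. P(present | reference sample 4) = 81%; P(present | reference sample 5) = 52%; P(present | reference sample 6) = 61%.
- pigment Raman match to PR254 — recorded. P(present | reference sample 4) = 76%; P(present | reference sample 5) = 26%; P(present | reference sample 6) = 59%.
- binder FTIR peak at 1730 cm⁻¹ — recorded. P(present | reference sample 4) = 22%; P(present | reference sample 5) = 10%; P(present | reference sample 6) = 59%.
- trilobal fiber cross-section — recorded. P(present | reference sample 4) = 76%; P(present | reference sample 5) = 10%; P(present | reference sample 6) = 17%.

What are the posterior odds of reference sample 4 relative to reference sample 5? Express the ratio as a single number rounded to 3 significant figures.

77.4

Posterior odds equal prior odds times the likelihood ratio; only the two competing hypotheses matter.
  reference sample 4: 0.361 × 0.81 × 0.76 × 0.22 × 0.76 = 0.037157
  reference sample 5: 0.355 × 0.52 × 0.26 × 0.10 × 0.10 = 0.00047996
Odds(reference sample 4 : reference sample 5) = 0.037157 / 0.00047996 ≈ 77.4.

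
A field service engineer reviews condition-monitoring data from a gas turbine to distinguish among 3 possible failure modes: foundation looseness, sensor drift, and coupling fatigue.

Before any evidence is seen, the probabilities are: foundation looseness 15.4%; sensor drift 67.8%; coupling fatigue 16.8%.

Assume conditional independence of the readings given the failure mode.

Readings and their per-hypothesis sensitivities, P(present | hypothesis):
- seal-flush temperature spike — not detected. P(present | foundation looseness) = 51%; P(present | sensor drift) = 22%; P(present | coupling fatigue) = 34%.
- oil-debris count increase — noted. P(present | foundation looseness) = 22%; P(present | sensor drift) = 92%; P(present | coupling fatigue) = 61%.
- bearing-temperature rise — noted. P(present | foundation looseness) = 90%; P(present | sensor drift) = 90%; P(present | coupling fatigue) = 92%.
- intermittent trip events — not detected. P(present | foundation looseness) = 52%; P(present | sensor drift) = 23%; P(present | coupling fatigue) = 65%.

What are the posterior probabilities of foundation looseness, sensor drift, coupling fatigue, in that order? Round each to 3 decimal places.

Multiply each prior by the joint likelihood of the reading pattern (using 1 − P(present | H) for each absent reading):
  foundation looseness: 0.154 × (1 − 0.51) × 0.22 × 0.90 × (1 − 0.52) = 0.0071717
  sensor drift: 0.678 × (1 − 0.22) × 0.92 × 0.90 × (1 − 0.23) = 0.33717
  coupling fatigue: 0.168 × (1 − 0.34) × 0.61 × 0.92 × (1 − 0.65) = 0.021779
The unnormalized weights sum to 0.36612.
P(foundation looseness | evidence) = 0.0071717 / 0.36612 ≈ 0.020
P(sensor drift | evidence) = 0.33717 / 0.36612 ≈ 0.921
P(coupling fatigue | evidence) = 0.021779 / 0.36612 ≈ 0.059

0.020, 0.921, 0.059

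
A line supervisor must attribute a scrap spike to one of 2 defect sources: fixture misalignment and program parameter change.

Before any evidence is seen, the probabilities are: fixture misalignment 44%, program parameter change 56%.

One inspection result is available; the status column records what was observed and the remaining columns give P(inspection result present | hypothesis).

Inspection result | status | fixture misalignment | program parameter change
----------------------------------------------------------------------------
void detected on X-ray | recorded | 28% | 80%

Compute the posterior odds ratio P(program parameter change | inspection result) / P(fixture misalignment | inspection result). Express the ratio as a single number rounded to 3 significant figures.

Unnormalized posterior weight (prior times the inspection result likelihood) for each of the two hypotheses:
  program parameter change: 0.56 × 0.80 = 0.448
  fixture misalignment: 0.44 × 0.28 = 0.1232
Posterior odds = 0.448 / 0.1232 ≈ 3.64.

3.64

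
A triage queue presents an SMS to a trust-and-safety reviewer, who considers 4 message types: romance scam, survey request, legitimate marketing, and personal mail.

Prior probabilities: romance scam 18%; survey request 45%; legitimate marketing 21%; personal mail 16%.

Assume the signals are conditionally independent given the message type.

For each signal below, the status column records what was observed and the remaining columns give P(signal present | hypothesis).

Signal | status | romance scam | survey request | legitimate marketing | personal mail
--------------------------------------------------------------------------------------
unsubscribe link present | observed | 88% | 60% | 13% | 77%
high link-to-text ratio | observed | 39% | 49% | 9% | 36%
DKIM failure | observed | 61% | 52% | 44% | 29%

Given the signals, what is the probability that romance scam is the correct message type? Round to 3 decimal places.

0.313

For each hypothesis, the unnormalized posterior weight is prior × product of the signal likelihoods:
  romance scam: 0.18 × 0.88 × 0.39 × 0.61 = 0.037683
  survey request: 0.45 × 0.60 × 0.49 × 0.52 = 0.068796
  legitimate marketing: 0.21 × 0.13 × 0.09 × 0.44 = 0.0010811
  personal mail: 0.16 × 0.77 × 0.36 × 0.29 = 0.012862
Normalizing constant Z = 0.037683 + 0.068796 + 0.0010811 + 0.012862 = 0.12042.
P(romance scam | evidence) = 0.037683 / 0.12042 ≈ 0.313.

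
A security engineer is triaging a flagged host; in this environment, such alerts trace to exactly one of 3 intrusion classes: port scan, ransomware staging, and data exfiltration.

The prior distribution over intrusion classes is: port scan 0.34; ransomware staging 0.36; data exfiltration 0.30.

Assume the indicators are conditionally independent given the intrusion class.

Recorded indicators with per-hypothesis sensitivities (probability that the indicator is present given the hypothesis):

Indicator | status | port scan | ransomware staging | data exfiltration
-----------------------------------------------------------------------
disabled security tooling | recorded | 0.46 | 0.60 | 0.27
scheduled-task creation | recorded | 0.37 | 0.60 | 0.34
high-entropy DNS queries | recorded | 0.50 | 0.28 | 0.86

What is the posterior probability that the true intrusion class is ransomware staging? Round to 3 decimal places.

For each hypothesis, the unnormalized posterior weight is prior × product of the indicator likelihoods:
  port scan: 0.34 × 0.46 × 0.37 × 0.50 = 0.028934
  ransomware staging: 0.36 × 0.60 × 0.60 × 0.28 = 0.036288
  data exfiltration: 0.30 × 0.27 × 0.34 × 0.86 = 0.023684
The unnormalized weights sum to 0.088906.
P(ransomware staging | evidence) = 0.036288 / 0.088906 ≈ 0.408.

0.408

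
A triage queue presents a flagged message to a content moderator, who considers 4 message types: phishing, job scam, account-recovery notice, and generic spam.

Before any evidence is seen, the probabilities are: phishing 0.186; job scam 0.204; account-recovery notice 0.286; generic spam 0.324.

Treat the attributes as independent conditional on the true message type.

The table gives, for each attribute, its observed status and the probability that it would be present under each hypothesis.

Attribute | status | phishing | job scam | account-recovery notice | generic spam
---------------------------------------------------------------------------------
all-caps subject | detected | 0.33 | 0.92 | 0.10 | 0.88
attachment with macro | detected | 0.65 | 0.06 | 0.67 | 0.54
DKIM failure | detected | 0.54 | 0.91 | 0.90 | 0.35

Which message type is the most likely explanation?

generic spam

Multiply each prior by the joint likelihood of the attribute pattern:
  phishing: 0.186 × 0.33 × 0.65 × 0.54 = 0.021544
  job scam: 0.204 × 0.92 × 0.06 × 0.91 = 0.010247
  account-recovery notice: 0.286 × 0.10 × 0.67 × 0.90 = 0.017246
  generic spam: 0.324 × 0.88 × 0.54 × 0.35 = 0.053888
The unnormalized weights sum to 0.10293.
P(phishing | evidence) ≈ 0.021544 / 0.10293 ≈ 0.209
P(job scam | evidence) ≈ 0.010247 / 0.10293 ≈ 0.100
P(account-recovery notice | evidence) ≈ 0.017246 / 0.10293 ≈ 0.168
P(generic spam | evidence) ≈ 0.053888 / 0.10293 ≈ 0.524
The largest is 0.524, so generic spam is most probable.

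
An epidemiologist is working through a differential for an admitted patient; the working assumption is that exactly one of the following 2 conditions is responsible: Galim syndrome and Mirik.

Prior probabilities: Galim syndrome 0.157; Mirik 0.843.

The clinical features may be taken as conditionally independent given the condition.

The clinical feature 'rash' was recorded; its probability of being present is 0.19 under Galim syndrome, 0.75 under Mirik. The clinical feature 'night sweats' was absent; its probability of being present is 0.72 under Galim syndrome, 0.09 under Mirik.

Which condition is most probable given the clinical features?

Mirik

Multiply each prior by the joint likelihood of the clinical feature pattern (using 1 − P(present | H) for each absent clinical feature):
  Galim syndrome: 0.157 × 0.19 × (1 − 0.72) = 0.0083524
  Mirik: 0.843 × 0.75 × (1 − 0.09) = 0.57535
Marginal likelihood of the evidence = 0.5837.
P(Galim syndrome | evidence) ≈ 0.0083524 / 0.5837 ≈ 0.014
P(Mirik | evidence) ≈ 0.57535 / 0.5837 ≈ 0.986
The largest is 0.986, so Mirik is most probable.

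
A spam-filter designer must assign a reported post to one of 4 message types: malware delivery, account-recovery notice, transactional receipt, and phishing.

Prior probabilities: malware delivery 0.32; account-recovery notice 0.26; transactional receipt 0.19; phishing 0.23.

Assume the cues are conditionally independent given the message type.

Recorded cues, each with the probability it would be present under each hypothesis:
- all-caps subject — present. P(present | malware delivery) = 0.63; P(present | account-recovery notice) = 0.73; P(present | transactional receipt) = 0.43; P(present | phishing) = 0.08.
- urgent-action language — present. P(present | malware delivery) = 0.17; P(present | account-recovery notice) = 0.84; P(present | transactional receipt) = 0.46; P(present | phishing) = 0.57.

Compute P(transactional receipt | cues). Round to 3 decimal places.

For each hypothesis, the unnormalized posterior weight is prior × product of the cue likelihoods:
  malware delivery: 0.32 × 0.63 × 0.17 = 0.034272
  account-recovery notice: 0.26 × 0.73 × 0.84 = 0.15943
  transactional receipt: 0.19 × 0.43 × 0.46 = 0.037582
  phishing: 0.23 × 0.08 × 0.57 = 0.010488
Normalizing constant Z = 0.034272 + 0.15943 + 0.037582 + 0.010488 = 0.24177.
P(transactional receipt | evidence) = 0.037582 / 0.24177 ≈ 0.155.

0.155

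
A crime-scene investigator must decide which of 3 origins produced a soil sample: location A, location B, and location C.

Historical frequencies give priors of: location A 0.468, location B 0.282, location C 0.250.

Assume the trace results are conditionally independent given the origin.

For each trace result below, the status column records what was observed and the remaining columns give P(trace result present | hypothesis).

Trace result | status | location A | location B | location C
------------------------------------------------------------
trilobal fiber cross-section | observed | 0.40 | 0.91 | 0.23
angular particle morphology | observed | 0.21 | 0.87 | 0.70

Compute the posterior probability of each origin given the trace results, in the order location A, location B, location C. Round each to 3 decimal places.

For each hypothesis, the unnormalized posterior weight is prior × product of the trace result likelihoods:
  location A: 0.468 × 0.40 × 0.21 = 0.039312
  location B: 0.282 × 0.91 × 0.87 = 0.22326
  location C: 0.250 × 0.23 × 0.70 = 0.04025
The unnormalized weights sum to 0.30282.
P(location A | evidence) = 0.039312 / 0.30282 ≈ 0.130
P(location B | evidence) = 0.22326 / 0.30282 ≈ 0.737
P(location C | evidence) = 0.04025 / 0.30282 ≈ 0.133

0.130, 0.737, 0.133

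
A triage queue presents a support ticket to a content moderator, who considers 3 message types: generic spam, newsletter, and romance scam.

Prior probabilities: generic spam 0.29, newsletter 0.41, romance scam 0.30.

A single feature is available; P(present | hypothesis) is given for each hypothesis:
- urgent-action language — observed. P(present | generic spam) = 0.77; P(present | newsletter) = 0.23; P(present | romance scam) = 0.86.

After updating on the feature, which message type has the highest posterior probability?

romance scam

For each hypothesis, the unnormalized posterior weight is prior × likelihood:
  generic spam: 0.29 × 0.77 = 0.2233
  newsletter: 0.41 × 0.23 = 0.0943
  romance scam: 0.30 × 0.86 = 0.258
The unnormalized weights sum to 0.5756.
P(generic spam | evidence) ≈ 0.2233 / 0.5756 ≈ 0.388
P(newsletter | evidence) ≈ 0.0943 / 0.5756 ≈ 0.164
P(romance scam | evidence) ≈ 0.258 / 0.5756 ≈ 0.448
The largest is 0.448, so romance scam is most probable.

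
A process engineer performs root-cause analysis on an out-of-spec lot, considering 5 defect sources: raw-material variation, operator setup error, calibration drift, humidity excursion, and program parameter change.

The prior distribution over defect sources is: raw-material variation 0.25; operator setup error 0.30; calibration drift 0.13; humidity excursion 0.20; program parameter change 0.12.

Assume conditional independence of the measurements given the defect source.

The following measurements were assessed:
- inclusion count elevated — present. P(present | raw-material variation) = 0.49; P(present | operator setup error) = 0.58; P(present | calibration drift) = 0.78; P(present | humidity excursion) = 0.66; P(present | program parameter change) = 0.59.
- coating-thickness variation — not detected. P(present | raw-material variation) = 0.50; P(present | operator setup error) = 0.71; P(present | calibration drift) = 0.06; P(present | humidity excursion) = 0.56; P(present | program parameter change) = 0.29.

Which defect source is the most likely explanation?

calibration drift

For each hypothesis, the unnormalized posterior weight is prior × product of the measurement likelihoods (using 1 − P(present | H) for each absent measurement):
  raw-material variation: 0.25 × 0.49 × (1 − 0.50) = 0.06125
  operator setup error: 0.30 × 0.58 × (1 − 0.71) = 0.05046
  calibration drift: 0.13 × 0.78 × (1 − 0.06) = 0.095316
  humidity excursion: 0.20 × 0.66 × (1 − 0.56) = 0.05808
  program parameter change: 0.12 × 0.59 × (1 − 0.29) = 0.050268
Normalizing constant Z = 0.06125 + 0.05046 + 0.095316 + 0.05808 + 0.050268 = 0.31537.
P(raw-material variation | evidence) ≈ 0.06125 / 0.31537 ≈ 0.194
P(operator setup error | evidence) ≈ 0.05046 / 0.31537 ≈ 0.160
P(calibration drift | evidence) ≈ 0.095316 / 0.31537 ≈ 0.302
P(humidity excursion | evidence) ≈ 0.05808 / 0.31537 ≈ 0.184
P(program parameter change | evidence) ≈ 0.050268 / 0.31537 ≈ 0.159
The largest is 0.302, so calibration drift is most probable.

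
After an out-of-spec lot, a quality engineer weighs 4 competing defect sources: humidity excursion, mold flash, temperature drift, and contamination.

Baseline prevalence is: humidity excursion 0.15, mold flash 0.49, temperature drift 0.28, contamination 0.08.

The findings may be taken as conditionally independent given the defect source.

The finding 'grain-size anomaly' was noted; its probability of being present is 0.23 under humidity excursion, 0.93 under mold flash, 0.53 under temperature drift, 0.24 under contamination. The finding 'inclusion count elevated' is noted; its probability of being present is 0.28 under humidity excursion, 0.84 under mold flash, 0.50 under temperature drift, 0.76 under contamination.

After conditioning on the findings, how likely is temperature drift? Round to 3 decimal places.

By Bayes' rule with conditional independence, the unnormalized weight for each hypothesis is prior × ∏ likelihoods:
  humidity excursion: 0.15 × 0.23 × 0.28 = 0.00966
  mold flash: 0.49 × 0.93 × 0.84 = 0.38279
  temperature drift: 0.28 × 0.53 × 0.50 = 0.0742
  contamination: 0.08 × 0.24 × 0.76 = 0.014592
Marginal likelihood of the evidence = 0.48124.
P(temperature drift | evidence) = 0.0742 / 0.48124 ≈ 0.154.

0.154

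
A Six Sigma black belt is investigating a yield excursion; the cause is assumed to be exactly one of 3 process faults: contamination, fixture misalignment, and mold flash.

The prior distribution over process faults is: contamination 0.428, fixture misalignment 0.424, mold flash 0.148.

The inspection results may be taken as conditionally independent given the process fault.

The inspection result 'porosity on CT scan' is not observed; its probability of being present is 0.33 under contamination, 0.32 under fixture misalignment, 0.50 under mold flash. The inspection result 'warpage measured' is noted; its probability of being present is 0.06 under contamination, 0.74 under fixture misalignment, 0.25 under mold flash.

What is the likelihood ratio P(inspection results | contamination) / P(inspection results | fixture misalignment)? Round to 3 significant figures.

Joint likelihood of the inspection result pattern under each hypothesis (using 1 − P(present | H) for each absent inspection result):
  contamination: (1 − 0.33) × 0.06 = 0.0402
  fixture misalignment: (1 − 0.32) × 0.74 = 0.5032
Bayes factor = 0.0402 / 0.5032 ≈ 0.0799

0.0799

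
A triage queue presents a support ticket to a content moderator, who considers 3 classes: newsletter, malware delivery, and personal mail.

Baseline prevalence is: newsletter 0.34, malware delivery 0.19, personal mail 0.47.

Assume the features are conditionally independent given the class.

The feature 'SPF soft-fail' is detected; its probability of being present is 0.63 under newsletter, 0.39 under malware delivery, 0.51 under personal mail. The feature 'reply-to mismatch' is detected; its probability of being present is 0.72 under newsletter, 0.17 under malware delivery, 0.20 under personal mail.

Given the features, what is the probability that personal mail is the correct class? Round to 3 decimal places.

0.223

For each hypothesis, the unnormalized posterior weight is prior × product of the feature likelihoods:
  newsletter: 0.34 × 0.63 × 0.72 = 0.15422
  malware delivery: 0.19 × 0.39 × 0.17 = 0.012597
  personal mail: 0.47 × 0.51 × 0.20 = 0.04794
The unnormalized weights sum to 0.21476.
P(personal mail | evidence) = 0.04794 / 0.21476 ≈ 0.223.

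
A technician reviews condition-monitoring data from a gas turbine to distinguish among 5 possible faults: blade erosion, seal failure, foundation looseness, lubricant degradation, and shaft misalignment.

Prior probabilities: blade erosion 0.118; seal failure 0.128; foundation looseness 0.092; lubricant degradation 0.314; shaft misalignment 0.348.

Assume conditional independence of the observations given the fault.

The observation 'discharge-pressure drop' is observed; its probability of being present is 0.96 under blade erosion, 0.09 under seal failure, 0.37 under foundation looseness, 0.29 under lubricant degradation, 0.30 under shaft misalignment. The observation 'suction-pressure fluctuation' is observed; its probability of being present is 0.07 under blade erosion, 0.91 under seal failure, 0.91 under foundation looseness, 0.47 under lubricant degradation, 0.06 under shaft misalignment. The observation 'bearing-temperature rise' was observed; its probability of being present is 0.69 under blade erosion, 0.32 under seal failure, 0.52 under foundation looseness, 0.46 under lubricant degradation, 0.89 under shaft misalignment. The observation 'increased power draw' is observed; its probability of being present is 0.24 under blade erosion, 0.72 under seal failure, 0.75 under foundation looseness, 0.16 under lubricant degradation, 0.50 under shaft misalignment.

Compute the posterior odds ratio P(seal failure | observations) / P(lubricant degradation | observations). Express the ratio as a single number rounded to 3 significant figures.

0.767

The normalizing constant cancels in an odds ratio, so compute prior × likelihood for the two hypotheses only:
  seal failure: 0.128 × 0.09 × 0.91 × 0.32 × 0.72 = 0.0024153
  lubricant degradation: 0.314 × 0.29 × 0.47 × 0.46 × 0.16 = 0.0031499
Odds(seal failure : lubricant degradation) = 0.0024153 / 0.0031499 ≈ 0.767.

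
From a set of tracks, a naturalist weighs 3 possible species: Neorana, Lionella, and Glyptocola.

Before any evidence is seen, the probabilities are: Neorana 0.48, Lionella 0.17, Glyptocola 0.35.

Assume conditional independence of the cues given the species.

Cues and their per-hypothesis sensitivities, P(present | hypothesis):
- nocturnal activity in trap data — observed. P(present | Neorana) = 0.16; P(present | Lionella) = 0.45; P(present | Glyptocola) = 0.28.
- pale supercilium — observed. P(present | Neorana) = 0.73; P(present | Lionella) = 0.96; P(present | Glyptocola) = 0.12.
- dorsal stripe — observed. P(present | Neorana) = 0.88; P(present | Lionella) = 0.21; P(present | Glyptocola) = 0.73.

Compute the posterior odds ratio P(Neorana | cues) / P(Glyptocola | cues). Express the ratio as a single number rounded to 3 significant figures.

5.75

The normalizing constant cancels in an odds ratio, so compute prior × likelihood for the two hypotheses only:
  Neorana: 0.48 × 0.16 × 0.73 × 0.88 = 0.049336
  Glyptocola: 0.35 × 0.28 × 0.12 × 0.73 = 0.0085848
Odds(Neorana : Glyptocola) = 0.049336 / 0.0085848 ≈ 5.75.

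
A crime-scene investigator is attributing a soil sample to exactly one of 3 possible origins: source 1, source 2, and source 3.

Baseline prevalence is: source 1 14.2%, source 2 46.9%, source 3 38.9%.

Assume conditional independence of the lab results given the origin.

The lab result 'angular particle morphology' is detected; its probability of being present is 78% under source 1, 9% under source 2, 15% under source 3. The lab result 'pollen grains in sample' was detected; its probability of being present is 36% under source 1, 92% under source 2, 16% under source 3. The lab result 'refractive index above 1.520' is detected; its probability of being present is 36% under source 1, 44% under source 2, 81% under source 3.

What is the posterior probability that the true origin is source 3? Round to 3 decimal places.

Multiply each prior by the joint likelihood of the lab result pattern:
  source 1: 0.142 × 0.78 × 0.36 × 0.36 = 0.014354
  source 2: 0.469 × 0.09 × 0.92 × 0.44 = 0.017087
  source 3: 0.389 × 0.15 × 0.16 × 0.81 = 0.0075622
Normalizing constant Z = 0.014354 + 0.017087 + 0.0075622 = 0.039003.
P(source 3 | evidence) = 0.0075622 / 0.039003 ≈ 0.194.

0.194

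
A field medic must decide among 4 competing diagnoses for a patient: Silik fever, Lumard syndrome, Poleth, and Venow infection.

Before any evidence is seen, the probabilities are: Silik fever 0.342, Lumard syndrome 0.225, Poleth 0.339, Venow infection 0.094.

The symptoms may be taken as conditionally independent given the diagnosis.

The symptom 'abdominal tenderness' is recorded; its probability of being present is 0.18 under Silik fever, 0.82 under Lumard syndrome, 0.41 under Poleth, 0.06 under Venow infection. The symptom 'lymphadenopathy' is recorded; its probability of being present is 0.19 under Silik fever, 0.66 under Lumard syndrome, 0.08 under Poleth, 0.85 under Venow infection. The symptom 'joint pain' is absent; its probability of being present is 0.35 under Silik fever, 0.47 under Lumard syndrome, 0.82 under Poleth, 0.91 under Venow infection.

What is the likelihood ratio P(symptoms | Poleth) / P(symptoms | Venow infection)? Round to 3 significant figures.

Take the product of per-symptom likelihoods under each hypothesis (using 1 − P(present | H) for each absent symptom), then divide.
  Poleth: 0.41 × 0.08 × (1 − 0.82) = 0.005904
  Venow infection: 0.06 × 0.85 × (1 − 0.91) = 0.00459
Bayes factor = 0.005904 / 0.00459 ≈ 1.29

1.29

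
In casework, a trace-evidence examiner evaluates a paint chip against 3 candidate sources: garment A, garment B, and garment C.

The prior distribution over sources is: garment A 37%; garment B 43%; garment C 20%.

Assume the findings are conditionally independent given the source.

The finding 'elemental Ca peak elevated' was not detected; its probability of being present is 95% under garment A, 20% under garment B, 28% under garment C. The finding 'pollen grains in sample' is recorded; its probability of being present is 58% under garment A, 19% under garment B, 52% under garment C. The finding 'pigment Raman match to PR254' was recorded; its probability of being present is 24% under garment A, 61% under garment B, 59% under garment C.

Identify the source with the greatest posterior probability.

garment C

Multiply each prior by the joint likelihood of the evidence pattern (using 1 − P(present | H) for each absent finding):
  garment A: 0.37 × (1 − 0.95) × 0.58 × 0.24 = 0.0025752
  garment B: 0.43 × (1 − 0.20) × 0.19 × 0.61 = 0.03987
  garment C: 0.20 × (1 − 0.28) × 0.52 × 0.59 = 0.044179
Marginal likelihood of the evidence = 0.086624.
P(garment A | evidence) ≈ 0.0025752 / 0.086624 ≈ 0.030
P(garment B | evidence) ≈ 0.03987 / 0.086624 ≈ 0.460
P(garment C | evidence) ≈ 0.044179 / 0.086624 ≈ 0.510
The largest is 0.510, so garment C is most probable.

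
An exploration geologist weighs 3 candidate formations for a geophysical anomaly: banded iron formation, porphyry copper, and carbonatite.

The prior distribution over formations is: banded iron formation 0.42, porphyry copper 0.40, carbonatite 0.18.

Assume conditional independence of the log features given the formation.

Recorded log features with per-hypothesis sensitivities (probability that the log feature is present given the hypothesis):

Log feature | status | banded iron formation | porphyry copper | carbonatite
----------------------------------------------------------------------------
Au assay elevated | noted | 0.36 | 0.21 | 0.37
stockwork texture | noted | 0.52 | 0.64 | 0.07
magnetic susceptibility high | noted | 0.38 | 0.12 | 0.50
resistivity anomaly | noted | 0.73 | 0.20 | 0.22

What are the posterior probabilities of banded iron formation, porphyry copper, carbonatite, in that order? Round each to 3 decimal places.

By Bayes' rule with conditional independence, the unnormalized weight for each hypothesis is prior × ∏ likelihoods:
  banded iron formation: 0.42 × 0.36 × 0.52 × 0.38 × 0.73 = 0.02181
  porphyry copper: 0.40 × 0.21 × 0.64 × 0.12 × 0.20 = 0.0012902
  carbonatite: 0.18 × 0.37 × 0.07 × 0.50 × 0.22 = 0.00051282
Marginal likelihood of the evidence = 0.023613.
P(banded iron formation | evidence) = 0.02181 / 0.023613 ≈ 0.924
P(porphyry copper | evidence) = 0.0012902 / 0.023613 ≈ 0.055
P(carbonatite | evidence) = 0.00051282 / 0.023613 ≈ 0.022

0.924, 0.055, 0.022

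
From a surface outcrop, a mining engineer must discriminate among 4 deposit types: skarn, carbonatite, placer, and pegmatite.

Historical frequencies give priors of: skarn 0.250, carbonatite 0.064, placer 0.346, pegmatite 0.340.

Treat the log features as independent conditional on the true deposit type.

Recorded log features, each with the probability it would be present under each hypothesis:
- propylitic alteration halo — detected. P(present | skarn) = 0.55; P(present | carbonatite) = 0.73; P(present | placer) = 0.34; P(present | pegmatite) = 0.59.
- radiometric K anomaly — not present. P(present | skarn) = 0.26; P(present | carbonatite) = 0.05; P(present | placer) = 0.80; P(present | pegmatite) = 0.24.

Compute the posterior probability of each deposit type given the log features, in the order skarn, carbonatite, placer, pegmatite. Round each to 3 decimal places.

Multiply each prior by the joint likelihood of the log feature pattern (using 1 − P(present | H) for each absent log feature):
  skarn: 0.250 × 0.55 × (1 − 0.26) = 0.10175
  carbonatite: 0.064 × 0.73 × (1 − 0.05) = 0.044384
  placer: 0.346 × 0.34 × (1 − 0.80) = 0.023528
  pegmatite: 0.340 × 0.59 × (1 − 0.24) = 0.15246
The unnormalized weights sum to 0.32212.
P(skarn | evidence) = 0.10175 / 0.32212 ≈ 0.316
P(carbonatite | evidence) = 0.044384 / 0.32212 ≈ 0.138
P(placer | evidence) = 0.023528 / 0.32212 ≈ 0.073
P(pegmatite | evidence) = 0.15246 / 0.32212 ≈ 0.473

0.316, 0.138, 0.073, 0.473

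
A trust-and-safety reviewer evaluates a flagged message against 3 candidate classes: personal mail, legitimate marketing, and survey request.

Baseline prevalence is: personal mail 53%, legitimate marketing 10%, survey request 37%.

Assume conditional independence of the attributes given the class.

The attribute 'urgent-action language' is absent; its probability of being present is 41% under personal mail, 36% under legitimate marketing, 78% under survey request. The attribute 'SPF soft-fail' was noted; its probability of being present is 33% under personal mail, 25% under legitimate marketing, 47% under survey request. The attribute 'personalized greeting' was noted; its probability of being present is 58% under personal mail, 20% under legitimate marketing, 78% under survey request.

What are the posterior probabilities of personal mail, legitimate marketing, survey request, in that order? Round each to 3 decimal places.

0.644, 0.034, 0.321

For each hypothesis, the unnormalized posterior weight is prior × product of the attribute likelihoods (using 1 − P(present | H) for each absent attribute):
  personal mail: 0.53 × (1 − 0.41) × 0.33 × 0.58 = 0.059851
  legitimate marketing: 0.10 × (1 − 0.36) × 0.25 × 0.20 = 0.0032
  survey request: 0.37 × (1 − 0.78) × 0.47 × 0.78 = 0.029841
Normalizing constant Z = 0.059851 + 0.0032 + 0.029841 = 0.092892.
P(personal mail | evidence) = 0.059851 / 0.092892 ≈ 0.644
P(legitimate marketing | evidence) = 0.0032 / 0.092892 ≈ 0.034
P(survey request | evidence) = 0.029841 / 0.092892 ≈ 0.321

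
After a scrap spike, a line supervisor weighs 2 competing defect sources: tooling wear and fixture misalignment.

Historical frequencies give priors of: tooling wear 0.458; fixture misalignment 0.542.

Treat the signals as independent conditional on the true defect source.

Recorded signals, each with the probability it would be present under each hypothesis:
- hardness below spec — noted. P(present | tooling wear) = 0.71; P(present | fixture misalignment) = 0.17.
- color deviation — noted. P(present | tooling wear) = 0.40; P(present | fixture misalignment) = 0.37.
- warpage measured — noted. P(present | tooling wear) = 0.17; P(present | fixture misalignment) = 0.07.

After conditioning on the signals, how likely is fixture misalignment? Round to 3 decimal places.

0.097

By Bayes' rule with conditional independence, the unnormalized weight for each hypothesis is prior × ∏ likelihoods:
  tooling wear: 0.458 × 0.71 × 0.40 × 0.17 = 0.022112
  fixture misalignment: 0.542 × 0.17 × 0.37 × 0.07 = 0.0023864
Marginal likelihood of the evidence = 0.024499.
P(fixture misalignment | evidence) = 0.0023864 / 0.024499 ≈ 0.097.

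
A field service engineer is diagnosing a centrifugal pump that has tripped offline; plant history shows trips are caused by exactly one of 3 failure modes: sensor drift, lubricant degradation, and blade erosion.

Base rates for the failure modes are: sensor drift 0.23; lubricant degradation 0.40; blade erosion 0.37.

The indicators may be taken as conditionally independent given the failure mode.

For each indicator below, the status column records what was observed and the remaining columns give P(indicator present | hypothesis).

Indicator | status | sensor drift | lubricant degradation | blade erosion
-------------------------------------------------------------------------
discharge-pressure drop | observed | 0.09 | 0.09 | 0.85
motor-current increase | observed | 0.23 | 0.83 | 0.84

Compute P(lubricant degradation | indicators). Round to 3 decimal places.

0.100

Multiply each prior by the joint likelihood of the indicator pattern:
  sensor drift: 0.23 × 0.09 × 0.23 = 0.004761
  lubricant degradation: 0.40 × 0.09 × 0.83 = 0.02988
  blade erosion: 0.37 × 0.85 × 0.84 = 0.26418
Normalizing constant Z = 0.004761 + 0.02988 + 0.26418 = 0.29882.
P(lubricant degradation | evidence) = 0.02988 / 0.29882 ≈ 0.100.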